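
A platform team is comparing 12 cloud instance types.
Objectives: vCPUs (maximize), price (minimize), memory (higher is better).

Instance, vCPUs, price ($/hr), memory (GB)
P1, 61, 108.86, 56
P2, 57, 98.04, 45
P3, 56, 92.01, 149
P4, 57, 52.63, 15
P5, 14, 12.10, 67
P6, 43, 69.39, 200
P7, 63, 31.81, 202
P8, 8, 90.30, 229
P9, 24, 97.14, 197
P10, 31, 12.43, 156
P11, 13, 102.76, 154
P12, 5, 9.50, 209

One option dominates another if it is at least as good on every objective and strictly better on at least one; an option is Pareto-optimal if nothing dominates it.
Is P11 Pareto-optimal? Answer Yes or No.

P6 vs P11: vCPUs 43≥13, price 69.39≤102.76, memory 200≥154 — P6 is at least as good on every objective and strictly better on at least one, so P6 dominates P11.

No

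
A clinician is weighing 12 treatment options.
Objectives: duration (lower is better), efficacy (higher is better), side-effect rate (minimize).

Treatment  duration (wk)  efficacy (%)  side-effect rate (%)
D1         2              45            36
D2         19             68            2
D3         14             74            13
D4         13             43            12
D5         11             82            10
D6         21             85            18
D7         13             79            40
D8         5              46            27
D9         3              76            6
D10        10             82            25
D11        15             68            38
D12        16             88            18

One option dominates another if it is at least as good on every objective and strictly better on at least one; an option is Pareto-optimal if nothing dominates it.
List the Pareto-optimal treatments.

D1: not dominated (best duration).
D2: not dominated (best side-effect rate).
D3: dominated by D5 (duration 11≤14, efficacy 82≥74, side-effect rate 10≤13).
D4: dominated by D5 (duration 11≤13, efficacy 82≥43, side-effect rate 10≤12).
D5: not dominated.
D6: dominated by D12 (duration 16≤21, efficacy 88≥85, side-effect rate 18≤18).
D7: dominated by D5 (duration 11≤13, efficacy 82≥79, side-effect rate 10≤40).
D8: dominated by D9 (duration 3≤5, efficacy 76≥46, side-effect rate 6≤27).
D9: not dominated.
D10: not dominated.
D11: dominated by D3 (duration 14≤15, efficacy 74≥68, side-effect rate 13≤38).
D12: not dominated (best efficacy).

D1, D2, D5, D9, D10, D12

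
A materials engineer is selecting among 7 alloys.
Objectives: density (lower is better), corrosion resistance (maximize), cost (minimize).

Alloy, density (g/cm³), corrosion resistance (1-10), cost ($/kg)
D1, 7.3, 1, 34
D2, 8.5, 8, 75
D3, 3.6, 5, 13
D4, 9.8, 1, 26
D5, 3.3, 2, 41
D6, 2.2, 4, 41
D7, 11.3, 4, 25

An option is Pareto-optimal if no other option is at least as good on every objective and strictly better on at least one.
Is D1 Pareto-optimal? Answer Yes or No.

No

D3 vs D1: density 3.6≤7.3, corrosion resistance 5≥1, cost 13≤34 — D3 is at least as good on every objective and strictly better on at least one, so D3 dominates D1.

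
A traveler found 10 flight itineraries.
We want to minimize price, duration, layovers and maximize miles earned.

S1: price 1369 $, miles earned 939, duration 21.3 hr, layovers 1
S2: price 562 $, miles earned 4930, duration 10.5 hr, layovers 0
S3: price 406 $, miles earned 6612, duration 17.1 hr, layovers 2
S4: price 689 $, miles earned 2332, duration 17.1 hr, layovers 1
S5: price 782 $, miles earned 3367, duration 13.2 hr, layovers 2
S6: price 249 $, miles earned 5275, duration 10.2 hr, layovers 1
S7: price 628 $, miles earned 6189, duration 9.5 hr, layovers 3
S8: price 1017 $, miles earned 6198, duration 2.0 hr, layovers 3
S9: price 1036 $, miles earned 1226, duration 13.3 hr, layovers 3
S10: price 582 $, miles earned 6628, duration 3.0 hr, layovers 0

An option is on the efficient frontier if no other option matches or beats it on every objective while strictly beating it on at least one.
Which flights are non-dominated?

S1: dominated by S2 (price 562≤1369, miles earned 4930≥939, duration 10.5≤21.3, layovers 0≤1).
S2: not dominated.
S3: not dominated.
S4: dominated by S2 (price 562≤689, miles earned 4930≥2332, duration 10.5≤17.1, layovers 0≤1).
S5: dominated by S2 (price 562≤782, miles earned 4930≥3367, duration 10.5≤13.2, layovers 0≤2).
S6: not dominated (best price).
S7: dominated by S10 (price 582≤628, miles earned 6628≥6189, duration 3.0≤9.5, layovers 0≤3).
S8: not dominated (best duration).
S9: dominated by S2 (price 562≤1036, miles earned 4930≥1226, duration 10.5≤13.3, layovers 0≤3).
S10: not dominated (best miles earned).

S2, S3, S6, S8, S10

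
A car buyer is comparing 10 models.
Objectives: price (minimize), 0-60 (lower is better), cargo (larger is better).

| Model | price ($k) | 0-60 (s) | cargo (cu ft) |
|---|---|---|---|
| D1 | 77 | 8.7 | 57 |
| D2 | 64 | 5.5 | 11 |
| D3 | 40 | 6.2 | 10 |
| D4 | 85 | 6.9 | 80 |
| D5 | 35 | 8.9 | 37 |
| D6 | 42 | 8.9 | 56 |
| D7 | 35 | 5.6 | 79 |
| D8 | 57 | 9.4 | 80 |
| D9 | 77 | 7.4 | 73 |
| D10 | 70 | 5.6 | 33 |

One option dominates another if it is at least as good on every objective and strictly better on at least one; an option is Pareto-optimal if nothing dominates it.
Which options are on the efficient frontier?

D1: dominated by D7 (price 35≤77, 0-60 5.6≤8.7, cargo 79≥57).
D2: not dominated (best 0-60).
D3: dominated by D7 (price 35≤40, 0-60 5.6≤6.2, cargo 79≥10).
D4: not dominated.
D5: dominated by D7 (price 35≤35, 0-60 5.6≤8.9, cargo 79≥37).
D6: dominated by D7 (price 35≤42, 0-60 5.6≤8.9, cargo 79≥56).
D7: not dominated.
D8: not dominated.
D9: dominated by D7 (price 35≤77, 0-60 5.6≤7.4, cargo 79≥73).
D10: dominated by D7 (price 35≤70, 0-60 5.6≤5.6, cargo 79≥33).

D2, D4, D7, D8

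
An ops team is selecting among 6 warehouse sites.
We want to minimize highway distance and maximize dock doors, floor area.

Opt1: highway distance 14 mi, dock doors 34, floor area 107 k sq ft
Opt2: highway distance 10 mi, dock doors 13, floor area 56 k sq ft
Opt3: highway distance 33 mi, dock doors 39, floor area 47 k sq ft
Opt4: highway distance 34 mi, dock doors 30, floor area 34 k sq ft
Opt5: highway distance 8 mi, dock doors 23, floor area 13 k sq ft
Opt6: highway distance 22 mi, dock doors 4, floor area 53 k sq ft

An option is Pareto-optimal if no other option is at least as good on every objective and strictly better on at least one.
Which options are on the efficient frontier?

Opt1: not dominated (best floor area).
Opt2: not dominated.
Opt3: not dominated (best dock doors).
Opt4: dominated by Opt1 (highway distance 14≤34, dock doors 34≥30, floor area 107≥34).
Opt5: not dominated (best highway distance).
Opt6: dominated by Opt1 (highway distance 14≤22, dock doors 34≥4, floor area 107≥53).

Opt1, Opt2, Opt3, Opt5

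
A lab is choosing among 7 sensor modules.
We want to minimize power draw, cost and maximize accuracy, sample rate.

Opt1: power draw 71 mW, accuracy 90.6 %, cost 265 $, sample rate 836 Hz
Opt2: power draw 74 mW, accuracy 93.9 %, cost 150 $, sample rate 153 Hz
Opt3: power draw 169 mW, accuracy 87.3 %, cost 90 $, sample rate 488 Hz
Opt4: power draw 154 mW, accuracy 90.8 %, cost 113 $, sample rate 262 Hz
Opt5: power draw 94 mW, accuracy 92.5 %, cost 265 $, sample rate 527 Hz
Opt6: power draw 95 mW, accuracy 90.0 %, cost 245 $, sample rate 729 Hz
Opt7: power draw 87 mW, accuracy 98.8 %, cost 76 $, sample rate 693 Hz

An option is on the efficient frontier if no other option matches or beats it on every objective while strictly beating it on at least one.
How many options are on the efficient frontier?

4

Opt1: not dominated (best power draw).
Opt2: not dominated.
Opt3: dominated by Opt7 (power draw 87≤169, accuracy 98.8≥87.3, cost 76≤90, sample rate 693≥488).
Opt4: dominated by Opt7 (power draw 87≤154, accuracy 98.8≥90.8, cost 76≤113, sample rate 693≥262).
Opt5: dominated by Opt7 (power draw 87≤94, accuracy 98.8≥92.5, cost 76≤265, sample rate 693≥527).
Opt6: not dominated.
Opt7: not dominated (best accuracy).
Pareto-optimal: Opt1, Opt2, Opt6, Opt7 → 4.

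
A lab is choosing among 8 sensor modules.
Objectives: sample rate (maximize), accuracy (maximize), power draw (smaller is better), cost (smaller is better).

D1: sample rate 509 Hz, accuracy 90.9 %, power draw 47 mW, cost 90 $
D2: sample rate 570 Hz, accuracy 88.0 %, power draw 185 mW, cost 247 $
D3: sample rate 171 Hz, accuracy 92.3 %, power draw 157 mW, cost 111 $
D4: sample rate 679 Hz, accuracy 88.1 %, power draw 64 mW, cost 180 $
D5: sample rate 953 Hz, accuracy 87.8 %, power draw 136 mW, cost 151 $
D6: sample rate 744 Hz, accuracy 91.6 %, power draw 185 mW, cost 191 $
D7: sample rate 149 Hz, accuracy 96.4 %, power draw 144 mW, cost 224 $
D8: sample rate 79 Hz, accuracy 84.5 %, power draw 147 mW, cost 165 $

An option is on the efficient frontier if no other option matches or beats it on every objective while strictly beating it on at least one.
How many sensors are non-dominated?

6

D1: not dominated (best power draw).
D2: dominated by D4 (sample rate 679≥570, accuracy 88.1≥88.0, power draw 64≤185, cost 180≤247).
D3: not dominated.
D4: not dominated.
D5: not dominated (best sample rate).
D6: not dominated.
D7: not dominated (best accuracy).
D8: dominated by D1 (sample rate 509≥79, accuracy 90.9≥84.5, power draw 47≤147, cost 90≤165).
Pareto-optimal: D1, D3, D4, D5, D6, D7 → 6.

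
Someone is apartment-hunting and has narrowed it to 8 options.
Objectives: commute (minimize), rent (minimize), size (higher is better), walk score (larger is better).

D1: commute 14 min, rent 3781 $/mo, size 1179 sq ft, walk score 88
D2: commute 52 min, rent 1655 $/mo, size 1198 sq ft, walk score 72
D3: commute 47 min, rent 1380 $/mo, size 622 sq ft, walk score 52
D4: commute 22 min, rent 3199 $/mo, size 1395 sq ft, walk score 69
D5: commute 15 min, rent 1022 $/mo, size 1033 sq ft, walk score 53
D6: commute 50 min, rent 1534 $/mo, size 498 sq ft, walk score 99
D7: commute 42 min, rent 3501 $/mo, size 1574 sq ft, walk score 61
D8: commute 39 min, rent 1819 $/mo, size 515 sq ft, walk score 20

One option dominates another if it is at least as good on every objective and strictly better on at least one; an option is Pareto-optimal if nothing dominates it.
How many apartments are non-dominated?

D1: not dominated (best commute).
D2: not dominated.
D3: dominated by D5 (commute 15≤47, rent 1022≤1380, size 1033≥622, walk score 53≥52).
D4: not dominated.
D5: not dominated (best rent).
D6: not dominated (best walk score).
D7: not dominated (best size).
D8: dominated by D5 (commute 15≤39, rent 1022≤1819, size 1033≥515, walk score 53≥20).
Pareto-optimal: D1, D2, D4, D5, D6, D7 → 6.

6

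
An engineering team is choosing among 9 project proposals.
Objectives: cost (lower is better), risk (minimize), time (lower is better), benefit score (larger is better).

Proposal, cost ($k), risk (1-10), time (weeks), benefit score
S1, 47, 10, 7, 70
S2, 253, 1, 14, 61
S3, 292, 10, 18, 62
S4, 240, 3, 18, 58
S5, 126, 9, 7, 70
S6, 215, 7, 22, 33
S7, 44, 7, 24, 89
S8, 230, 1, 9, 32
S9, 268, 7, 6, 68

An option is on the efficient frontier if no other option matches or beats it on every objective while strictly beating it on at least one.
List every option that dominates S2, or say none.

none

S1: worse on risk (10 vs 1).
S3: worse on cost (292 vs 253).
S4: worse on risk (3 vs 1).
S5: worse on risk (9 vs 1).
S6: worse on risk (7 vs 1).
S7: worse on risk (7 vs 1).
S8: worse on benefit score (32 vs 61).
S9: worse on cost (268 vs 253).
No option dominates S2.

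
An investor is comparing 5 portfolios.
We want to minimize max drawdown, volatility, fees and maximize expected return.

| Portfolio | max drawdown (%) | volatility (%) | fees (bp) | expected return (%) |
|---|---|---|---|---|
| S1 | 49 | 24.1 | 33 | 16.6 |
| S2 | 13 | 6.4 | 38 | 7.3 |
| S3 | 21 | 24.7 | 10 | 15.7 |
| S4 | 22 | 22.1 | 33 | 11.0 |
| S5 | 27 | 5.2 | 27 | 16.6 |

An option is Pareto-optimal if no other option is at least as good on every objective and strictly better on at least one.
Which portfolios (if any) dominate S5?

none

S1: worse on max drawdown (49 vs 27).
S2: worse on volatility (6.4 vs 5.2).
S3: worse on volatility (24.7 vs 5.2).
S4: worse on volatility (22.1 vs 5.2).
No option dominates S5.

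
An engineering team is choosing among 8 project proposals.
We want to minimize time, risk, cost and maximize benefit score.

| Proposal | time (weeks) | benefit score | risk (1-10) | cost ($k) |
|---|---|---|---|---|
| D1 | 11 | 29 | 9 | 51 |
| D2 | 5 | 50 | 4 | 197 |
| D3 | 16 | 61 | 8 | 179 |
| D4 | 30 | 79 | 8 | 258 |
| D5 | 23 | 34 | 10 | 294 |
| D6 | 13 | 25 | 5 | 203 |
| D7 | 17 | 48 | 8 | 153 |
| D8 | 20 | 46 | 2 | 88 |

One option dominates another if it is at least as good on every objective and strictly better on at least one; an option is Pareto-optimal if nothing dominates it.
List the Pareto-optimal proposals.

D1, D2, D3, D4, D7, D8

D1: not dominated (best cost).
D2: not dominated (best time).
D3: not dominated.
D4: not dominated (best benefit score).
D5: dominated by D2 (time 5≤23, benefit score 50≥34, risk 4≤10, cost 197≤294).
D6: dominated by D2 (time 5≤13, benefit score 50≥25, risk 4≤5, cost 197≤203).
D7: not dominated.
D8: not dominated (best risk).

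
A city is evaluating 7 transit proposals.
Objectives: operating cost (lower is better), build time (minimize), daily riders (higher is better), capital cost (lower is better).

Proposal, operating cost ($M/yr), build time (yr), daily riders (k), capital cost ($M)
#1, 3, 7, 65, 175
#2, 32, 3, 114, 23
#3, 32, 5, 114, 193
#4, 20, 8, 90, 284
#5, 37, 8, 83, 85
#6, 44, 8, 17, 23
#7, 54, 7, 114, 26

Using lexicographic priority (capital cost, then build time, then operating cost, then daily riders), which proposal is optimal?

#2

First minimize capital cost: best is 23, kept {#2, #6}.
Then minimize build time: best is 3, kept {#2}.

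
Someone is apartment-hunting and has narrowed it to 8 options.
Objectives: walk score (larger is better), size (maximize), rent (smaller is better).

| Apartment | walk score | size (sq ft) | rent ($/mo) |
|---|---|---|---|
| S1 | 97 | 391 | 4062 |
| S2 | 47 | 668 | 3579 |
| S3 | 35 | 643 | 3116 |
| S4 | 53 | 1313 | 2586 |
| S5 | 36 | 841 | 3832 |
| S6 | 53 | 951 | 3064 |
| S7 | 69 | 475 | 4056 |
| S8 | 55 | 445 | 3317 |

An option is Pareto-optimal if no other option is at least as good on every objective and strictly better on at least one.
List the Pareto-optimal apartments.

S1: not dominated (best walk score).
S2: dominated by S4 (walk score 53≥47, size 1313≥668, rent 2586≤3579).
S3: dominated by S4 (walk score 53≥35, size 1313≥643, rent 2586≤3116).
S4: not dominated (best size).
S5: dominated by S4 (walk score 53≥36, size 1313≥841, rent 2586≤3832).
S6: dominated by S4 (walk score 53≥53, size 1313≥951, rent 2586≤3064).
S7: not dominated.
S8: not dominated.

S1, S4, S7, S8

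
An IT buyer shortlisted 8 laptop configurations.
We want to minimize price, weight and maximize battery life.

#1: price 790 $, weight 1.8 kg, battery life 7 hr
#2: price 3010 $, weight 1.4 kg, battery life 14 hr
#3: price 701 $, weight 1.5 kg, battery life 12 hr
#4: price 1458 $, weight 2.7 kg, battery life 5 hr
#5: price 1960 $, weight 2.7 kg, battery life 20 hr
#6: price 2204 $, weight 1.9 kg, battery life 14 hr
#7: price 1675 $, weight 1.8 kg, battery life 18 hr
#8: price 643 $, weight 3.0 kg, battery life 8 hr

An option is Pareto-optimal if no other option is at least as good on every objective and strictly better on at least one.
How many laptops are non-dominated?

#1: dominated by #3 (price 701≤790, weight 1.5≤1.8, battery life 12≥7).
#2: not dominated (best weight).
#3: not dominated.
#4: dominated by #1 (price 790≤1458, weight 1.8≤2.7, battery life 7≥5).
#5: not dominated (best battery life).
#6: dominated by #7 (price 1675≤2204, weight 1.8≤1.9, battery life 18≥14).
#7: not dominated.
#8: not dominated (best price).
Pareto-optimal: #2, #3, #5, #7, #8 → 5.

5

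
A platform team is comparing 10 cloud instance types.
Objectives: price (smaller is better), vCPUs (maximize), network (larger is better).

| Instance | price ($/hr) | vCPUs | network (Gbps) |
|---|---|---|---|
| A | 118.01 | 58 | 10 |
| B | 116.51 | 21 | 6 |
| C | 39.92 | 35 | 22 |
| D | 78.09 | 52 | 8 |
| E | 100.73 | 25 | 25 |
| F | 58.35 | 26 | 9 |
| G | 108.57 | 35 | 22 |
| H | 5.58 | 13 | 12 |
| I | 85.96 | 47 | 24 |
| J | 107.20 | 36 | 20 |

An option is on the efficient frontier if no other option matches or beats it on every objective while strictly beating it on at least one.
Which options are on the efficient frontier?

A: not dominated (best vCPUs).
B: dominated by C (price 39.92≤116.51, vCPUs 35≥21, network 22≥6).
C: not dominated.
D: not dominated.
E: not dominated (best network).
F: dominated by C (price 39.92≤58.35, vCPUs 35≥26, network 22≥9).
G: dominated by C (price 39.92≤108.57, vCPUs 35≥35, network 22≥22).
H: not dominated (best price).
I: not dominated.
J: dominated by I (price 85.96≤107.20, vCPUs 47≥36, network 24≥20).

A, C, D, E, H, I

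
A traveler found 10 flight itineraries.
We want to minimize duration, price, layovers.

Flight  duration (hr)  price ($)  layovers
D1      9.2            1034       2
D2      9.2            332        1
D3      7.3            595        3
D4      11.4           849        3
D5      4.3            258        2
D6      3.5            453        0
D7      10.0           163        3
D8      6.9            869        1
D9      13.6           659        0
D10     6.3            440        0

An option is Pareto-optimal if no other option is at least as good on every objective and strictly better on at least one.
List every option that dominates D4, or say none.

D2: duration 9.2≤11.4, price 332≤849, layovers 1≤3 — dominates D4.
D3: duration 7.3≤11.4, price 595≤849, layovers 3≤3 — dominates D4.
D5: duration 4.3≤11.4, price 258≤849, layovers 2≤3 — dominates D4.
D6: duration 3.5≤11.4, price 453≤849, layovers 0≤3 — dominates D4.
D7: duration 10.0≤11.4, price 163≤849, layovers 3≤3 — dominates D4.
D10: duration 6.3≤11.4, price 440≤849, layovers 0≤3 — dominates D4.
Others (D1, D8, D9) are each worse than D4 on at least one objective.

D2, D3, D5, D6, D7, D10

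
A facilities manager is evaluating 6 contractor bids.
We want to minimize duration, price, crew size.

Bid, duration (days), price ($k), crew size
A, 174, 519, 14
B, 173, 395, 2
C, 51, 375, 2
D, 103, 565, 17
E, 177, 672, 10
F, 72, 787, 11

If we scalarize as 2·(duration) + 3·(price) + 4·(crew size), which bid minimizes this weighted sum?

C

A: 2·174 + 3·519 + 4·14 = 1961
B: 2·173 + 3·395 + 4·2 = 1539
C: 2·51 + 3·375 + 4·2 = 1235
D: 2·103 + 3·565 + 4·17 = 1969
E: 2·177 + 3·672 + 4·10 = 2410
F: 2·72 + 3·787 + 4·11 = 2549
Lowest: C at 1235.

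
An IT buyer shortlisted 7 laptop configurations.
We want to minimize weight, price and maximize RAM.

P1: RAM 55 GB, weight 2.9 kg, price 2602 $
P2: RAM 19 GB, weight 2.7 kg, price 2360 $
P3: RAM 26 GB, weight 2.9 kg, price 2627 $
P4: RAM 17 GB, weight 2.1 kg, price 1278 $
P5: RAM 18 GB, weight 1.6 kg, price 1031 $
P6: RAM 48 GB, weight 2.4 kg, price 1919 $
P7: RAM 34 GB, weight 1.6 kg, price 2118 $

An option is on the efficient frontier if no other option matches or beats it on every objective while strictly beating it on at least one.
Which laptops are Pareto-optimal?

P1, P5, P6, P7

P1: not dominated (best RAM).
P2: dominated by P6 (RAM 48≥19, weight 2.4≤2.7, price 1919≤2360).
P3: dominated by P1 (RAM 55≥26, weight 2.9≤2.9, price 2602≤2627).
P4: dominated by P5 (RAM 18≥17, weight 1.6≤2.1, price 1031≤1278).
P5: not dominated (best price).
P6: not dominated.
P7: not dominated.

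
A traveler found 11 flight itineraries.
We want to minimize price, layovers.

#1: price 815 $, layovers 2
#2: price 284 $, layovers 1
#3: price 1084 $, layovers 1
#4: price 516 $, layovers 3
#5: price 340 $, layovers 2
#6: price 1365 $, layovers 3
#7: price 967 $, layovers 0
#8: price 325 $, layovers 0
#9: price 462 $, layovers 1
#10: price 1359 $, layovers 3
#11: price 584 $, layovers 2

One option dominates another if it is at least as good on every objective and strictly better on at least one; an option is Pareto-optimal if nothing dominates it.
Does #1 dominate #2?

No

#1 vs #2: #1 is worse on price (815 vs 284), so it does not dominate #2.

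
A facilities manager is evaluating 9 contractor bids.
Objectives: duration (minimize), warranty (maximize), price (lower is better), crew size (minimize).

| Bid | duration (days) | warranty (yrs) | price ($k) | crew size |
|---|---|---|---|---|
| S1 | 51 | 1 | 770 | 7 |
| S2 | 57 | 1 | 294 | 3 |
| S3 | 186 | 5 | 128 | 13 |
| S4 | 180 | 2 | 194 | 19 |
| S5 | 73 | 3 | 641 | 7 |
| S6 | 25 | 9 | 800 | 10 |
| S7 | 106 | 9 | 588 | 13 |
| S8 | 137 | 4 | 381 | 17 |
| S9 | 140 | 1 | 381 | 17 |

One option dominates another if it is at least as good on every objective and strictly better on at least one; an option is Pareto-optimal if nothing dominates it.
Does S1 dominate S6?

No

S1 vs S6: S1 is worse on duration (51 vs 25), so it does not dominate S6.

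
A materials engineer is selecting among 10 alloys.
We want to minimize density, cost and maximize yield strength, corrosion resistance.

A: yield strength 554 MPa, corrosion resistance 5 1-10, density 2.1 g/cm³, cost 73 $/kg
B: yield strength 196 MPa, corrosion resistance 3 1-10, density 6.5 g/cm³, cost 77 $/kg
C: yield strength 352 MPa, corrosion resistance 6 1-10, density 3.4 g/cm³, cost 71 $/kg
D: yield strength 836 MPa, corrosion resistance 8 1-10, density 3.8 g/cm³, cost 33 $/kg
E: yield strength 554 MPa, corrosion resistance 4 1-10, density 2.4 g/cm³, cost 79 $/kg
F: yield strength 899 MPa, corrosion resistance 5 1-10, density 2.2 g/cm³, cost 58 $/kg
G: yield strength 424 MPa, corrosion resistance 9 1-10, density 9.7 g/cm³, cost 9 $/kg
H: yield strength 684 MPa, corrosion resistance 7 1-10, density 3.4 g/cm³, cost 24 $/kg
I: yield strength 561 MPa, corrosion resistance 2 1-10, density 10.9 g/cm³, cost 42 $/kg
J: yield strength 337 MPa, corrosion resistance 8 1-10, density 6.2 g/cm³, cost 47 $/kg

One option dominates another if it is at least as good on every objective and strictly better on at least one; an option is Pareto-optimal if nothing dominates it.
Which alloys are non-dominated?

A: not dominated (best density).
B: dominated by A (yield strength 554≥196, corrosion resistance 5≥3, density 2.1≤6.5, cost 73≤77).
C: dominated by H (yield strength 684≥352, corrosion resistance 7≥6, density 3.4≤3.4, cost 24≤71).
D: not dominated.
E: dominated by A (yield strength 554≥554, corrosion resistance 5≥4, density 2.1≤2.4, cost 73≤79).
F: not dominated (best yield strength).
G: not dominated (best corrosion resistance).
H: not dominated.
I: dominated by D (yield strength 836≥561, corrosion resistance 8≥2, density 3.8≤10.9, cost 33≤42).
J: dominated by D (yield strength 836≥337, corrosion resistance 8≥8, density 3.8≤6.2, cost 33≤47).

A, D, F, G, H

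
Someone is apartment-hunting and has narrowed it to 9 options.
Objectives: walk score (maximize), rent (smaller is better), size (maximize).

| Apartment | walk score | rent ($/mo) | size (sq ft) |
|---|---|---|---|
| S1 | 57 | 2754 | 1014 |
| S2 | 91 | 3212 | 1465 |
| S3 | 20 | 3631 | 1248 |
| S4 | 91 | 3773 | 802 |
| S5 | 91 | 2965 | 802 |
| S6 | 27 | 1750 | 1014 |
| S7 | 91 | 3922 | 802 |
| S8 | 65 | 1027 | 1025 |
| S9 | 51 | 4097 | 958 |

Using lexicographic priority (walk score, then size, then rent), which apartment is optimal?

S2

First maximize walk score: best is 91, kept {S2, S4, S5, S7}.
Then maximize size: best is 1465, kept {S2}.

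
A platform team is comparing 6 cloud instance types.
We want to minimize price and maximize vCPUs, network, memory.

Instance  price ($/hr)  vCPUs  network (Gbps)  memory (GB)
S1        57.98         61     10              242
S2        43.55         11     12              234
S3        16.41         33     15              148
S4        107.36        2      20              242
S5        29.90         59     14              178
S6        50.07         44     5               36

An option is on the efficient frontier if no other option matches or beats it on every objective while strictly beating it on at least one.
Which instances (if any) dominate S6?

S5: price 29.90≤50.07, vCPUs 59≥44, network 14≥5, memory 178≥36 — dominates S6.
Others (S1, S2, S3, S4) are each worse than S6 on at least one objective.

S5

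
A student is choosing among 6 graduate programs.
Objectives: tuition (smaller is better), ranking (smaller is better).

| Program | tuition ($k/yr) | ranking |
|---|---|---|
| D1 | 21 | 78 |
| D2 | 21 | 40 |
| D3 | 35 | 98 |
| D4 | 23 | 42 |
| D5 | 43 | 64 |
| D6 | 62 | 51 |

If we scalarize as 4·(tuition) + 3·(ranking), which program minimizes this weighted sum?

D1: 4·21 + 3·78 = 318
D2: 4·21 + 3·40 = 204
D3: 4·35 + 3·98 = 434
D4: 4·23 + 3·42 = 218
D5: 4·43 + 3·64 = 364
D6: 4·62 + 3·51 = 401
Lowest: D2 at 204.

D2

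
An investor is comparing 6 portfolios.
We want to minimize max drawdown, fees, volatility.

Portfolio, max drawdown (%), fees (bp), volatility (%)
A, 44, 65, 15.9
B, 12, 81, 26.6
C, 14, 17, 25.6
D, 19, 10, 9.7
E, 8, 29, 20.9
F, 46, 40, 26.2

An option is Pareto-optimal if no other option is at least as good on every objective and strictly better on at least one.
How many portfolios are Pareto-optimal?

3

A: dominated by D (max drawdown 19≤44, fees 10≤65, volatility 9.7≤15.9).
B: dominated by E (max drawdown 8≤12, fees 29≤81, volatility 20.9≤26.6).
C: not dominated.
D: not dominated (best fees).
E: not dominated (best max drawdown).
F: dominated by C (max drawdown 14≤46, fees 17≤40, volatility 25.6≤26.2).
Pareto-optimal: C, D, E → 3.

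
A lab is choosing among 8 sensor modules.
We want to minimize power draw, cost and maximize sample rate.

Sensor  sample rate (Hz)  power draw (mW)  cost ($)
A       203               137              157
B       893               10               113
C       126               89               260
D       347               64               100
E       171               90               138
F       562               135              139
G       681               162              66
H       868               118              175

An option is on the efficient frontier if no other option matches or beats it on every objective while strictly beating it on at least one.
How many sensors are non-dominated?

A: dominated by B (sample rate 893≥203, power draw 10≤137, cost 113≤157).
B: not dominated (best sample rate).
C: dominated by B (sample rate 893≥126, power draw 10≤89, cost 113≤260).
D: not dominated.
E: dominated by B (sample rate 893≥171, power draw 10≤90, cost 113≤138).
F: dominated by B (sample rate 893≥562, power draw 10≤135, cost 113≤139).
G: not dominated (best cost).
H: dominated by B (sample rate 893≥868, power draw 10≤118, cost 113≤175).
Pareto-optimal: B, D, G → 3.

3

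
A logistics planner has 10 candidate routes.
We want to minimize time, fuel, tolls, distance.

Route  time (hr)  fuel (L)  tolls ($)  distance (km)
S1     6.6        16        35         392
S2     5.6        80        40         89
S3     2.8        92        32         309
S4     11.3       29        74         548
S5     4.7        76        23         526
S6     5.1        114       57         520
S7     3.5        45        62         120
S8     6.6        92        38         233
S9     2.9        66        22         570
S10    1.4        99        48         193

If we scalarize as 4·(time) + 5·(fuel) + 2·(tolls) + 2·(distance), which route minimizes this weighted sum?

S7

S1: 4·6.6 + 5·16 + 2·35 + 2·392 = 960.4
S2: 4·5.6 + 5·80 + 2·40 + 2·89 = 680.4
S3: 4·2.8 + 5·92 + 2·32 + 2·309 = 1153.2
S4: 4·11.3 + 5·29 + 2·74 + 2·548 = 1434.2
S5: 4·4.7 + 5·76 + 2·23 + 2·526 = 1496.8
S6: 4·5.1 + 5·114 + 2·57 + 2·520 = 1744.4
S7: 4·3.5 + 5·45 + 2·62 + 2·120 = 603.0
S8: 4·6.6 + 5·92 + 2·38 + 2·233 = 1028.4
S9: 4·2.9 + 5·66 + 2·22 + 2·570 = 1525.6
S10: 4·1.4 + 5·99 + 2·48 + 2·193 = 982.6
Lowest: S7 at 603.0.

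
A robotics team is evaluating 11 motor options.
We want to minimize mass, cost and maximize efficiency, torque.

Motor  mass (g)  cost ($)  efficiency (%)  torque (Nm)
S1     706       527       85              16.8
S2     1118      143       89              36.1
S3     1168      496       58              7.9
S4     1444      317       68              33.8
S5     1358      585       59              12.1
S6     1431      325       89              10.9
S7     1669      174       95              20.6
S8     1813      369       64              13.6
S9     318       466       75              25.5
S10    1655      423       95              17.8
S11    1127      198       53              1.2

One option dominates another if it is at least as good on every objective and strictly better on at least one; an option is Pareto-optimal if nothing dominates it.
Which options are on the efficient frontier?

S1, S2, S7, S9, S10

S1: not dominated.
S2: not dominated (best cost).
S3: dominated by S2 (mass 1118≤1168, cost 143≤496, efficiency 89≥58, torque 36.1≥7.9).
S4: dominated by S2 (mass 1118≤1444, cost 143≤317, efficiency 89≥68, torque 36.1≥33.8).
S5: dominated by S1 (mass 706≤1358, cost 527≤585, efficiency 85≥59, torque 16.8≥12.1).
S6: dominated by S2 (mass 1118≤1431, cost 143≤325, efficiency 89≥89, torque 36.1≥10.9).
S7: not dominated.
S8: dominated by S2 (mass 1118≤1813, cost 143≤369, efficiency 89≥64, torque 36.1≥13.6).
S9: not dominated (best mass).
S10: not dominated.
S11: dominated by S2 (mass 1118≤1127, cost 143≤198, efficiency 89≥53, torque 36.1≥1.2).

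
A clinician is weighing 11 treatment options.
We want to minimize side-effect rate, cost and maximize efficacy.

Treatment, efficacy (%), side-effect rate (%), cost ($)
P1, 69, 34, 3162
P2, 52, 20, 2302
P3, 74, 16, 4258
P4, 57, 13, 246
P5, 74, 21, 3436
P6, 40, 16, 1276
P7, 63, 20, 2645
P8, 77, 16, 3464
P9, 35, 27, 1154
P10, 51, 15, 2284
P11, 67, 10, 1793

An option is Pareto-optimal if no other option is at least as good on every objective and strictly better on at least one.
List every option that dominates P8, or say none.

none

P1: worse on efficacy (69 vs 77).
P2: worse on efficacy (52 vs 77).
P3: worse on efficacy (74 vs 77).
P4: worse on efficacy (57 vs 77).
P5: worse on efficacy (74 vs 77).
P6: worse on efficacy (40 vs 77).
P7: worse on efficacy (63 vs 77).
P9: worse on efficacy (35 vs 77).
P10: worse on efficacy (51 vs 77).
P11: worse on efficacy (67 vs 77).
No option dominates P8.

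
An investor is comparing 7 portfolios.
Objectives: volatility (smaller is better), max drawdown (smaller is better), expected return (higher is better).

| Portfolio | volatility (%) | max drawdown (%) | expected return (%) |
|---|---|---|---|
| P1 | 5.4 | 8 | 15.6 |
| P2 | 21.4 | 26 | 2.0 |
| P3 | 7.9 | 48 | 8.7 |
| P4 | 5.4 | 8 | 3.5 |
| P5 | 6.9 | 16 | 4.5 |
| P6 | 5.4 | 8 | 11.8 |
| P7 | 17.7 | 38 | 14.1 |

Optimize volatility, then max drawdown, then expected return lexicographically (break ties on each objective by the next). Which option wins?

P1

First minimize volatility: best is 5.4, kept {P1, P4, P6}.
Then minimize max drawdown: best is 8, kept {P1, P4, P6}.
Then maximize expected return: best is 15.6, kept {P1}.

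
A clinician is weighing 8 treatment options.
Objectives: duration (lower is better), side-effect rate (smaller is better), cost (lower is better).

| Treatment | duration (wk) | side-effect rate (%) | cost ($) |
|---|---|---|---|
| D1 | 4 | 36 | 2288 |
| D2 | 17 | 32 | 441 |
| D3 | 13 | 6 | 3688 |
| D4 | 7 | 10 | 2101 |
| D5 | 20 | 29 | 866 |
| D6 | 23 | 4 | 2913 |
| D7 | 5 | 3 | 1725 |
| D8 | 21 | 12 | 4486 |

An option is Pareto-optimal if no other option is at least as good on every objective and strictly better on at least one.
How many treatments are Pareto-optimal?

4

D1: not dominated (best duration).
D2: not dominated (best cost).
D3: dominated by D7 (duration 5≤13, side-effect rate 3≤6, cost 1725≤3688).
D4: dominated by D7 (duration 5≤7, side-effect rate 3≤10, cost 1725≤2101).
D5: not dominated.
D6: dominated by D7 (duration 5≤23, side-effect rate 3≤4, cost 1725≤2913).
D7: not dominated (best side-effect rate).
D8: dominated by D3 (duration 13≤21, side-effect rate 6≤12, cost 3688≤4486).
Pareto-optimal: D1, D2, D5, D7 → 4.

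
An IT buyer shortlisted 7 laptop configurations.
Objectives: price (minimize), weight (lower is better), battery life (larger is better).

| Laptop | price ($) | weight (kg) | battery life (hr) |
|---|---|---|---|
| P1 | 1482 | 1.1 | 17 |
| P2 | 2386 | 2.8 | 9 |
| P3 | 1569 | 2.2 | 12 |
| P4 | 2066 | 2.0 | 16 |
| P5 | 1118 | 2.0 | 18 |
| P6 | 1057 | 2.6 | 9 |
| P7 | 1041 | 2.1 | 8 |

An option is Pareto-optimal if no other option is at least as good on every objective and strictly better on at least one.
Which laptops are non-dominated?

P1, P5, P6, P7

P1: not dominated (best weight).
P2: dominated by P1 (price 1482≤2386, weight 1.1≤2.8, battery life 17≥9).
P3: dominated by P1 (price 1482≤1569, weight 1.1≤2.2, battery life 17≥12).
P4: dominated by P1 (price 1482≤2066, weight 1.1≤2.0, battery life 17≥16).
P5: not dominated (best battery life).
P6: not dominated.
P7: not dominated (best price).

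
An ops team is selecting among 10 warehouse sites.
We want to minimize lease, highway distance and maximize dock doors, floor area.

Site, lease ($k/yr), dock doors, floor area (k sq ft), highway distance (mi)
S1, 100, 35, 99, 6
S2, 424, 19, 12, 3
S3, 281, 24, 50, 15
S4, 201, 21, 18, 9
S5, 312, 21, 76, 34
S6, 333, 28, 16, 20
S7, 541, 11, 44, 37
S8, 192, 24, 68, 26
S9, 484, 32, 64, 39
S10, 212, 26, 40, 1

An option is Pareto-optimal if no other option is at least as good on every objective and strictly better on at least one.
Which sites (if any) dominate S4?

S1: lease 100≤201, dock doors 35≥21, floor area 99≥18, highway distance 6≤9 — dominates S4.
Others (S2, S3, S5, S6, S7, S8, S9, S10) are each worse than S4 on at least one objective.

S1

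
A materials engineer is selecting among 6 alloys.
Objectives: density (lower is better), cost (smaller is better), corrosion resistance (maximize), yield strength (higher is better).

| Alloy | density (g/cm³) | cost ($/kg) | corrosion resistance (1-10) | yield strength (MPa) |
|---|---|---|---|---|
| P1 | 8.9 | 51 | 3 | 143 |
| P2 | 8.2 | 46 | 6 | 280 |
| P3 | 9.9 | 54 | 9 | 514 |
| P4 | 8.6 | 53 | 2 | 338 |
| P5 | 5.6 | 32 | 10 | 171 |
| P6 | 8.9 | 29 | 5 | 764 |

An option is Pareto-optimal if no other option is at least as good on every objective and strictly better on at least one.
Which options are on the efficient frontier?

P2, P3, P4, P5, P6

P1: dominated by P2 (density 8.2≤8.9, cost 46≤51, corrosion resistance 6≥3, yield strength 280≥143).
P2: not dominated.
P3: not dominated.
P4: not dominated.
P5: not dominated (best density).
P6: not dominated (best cost).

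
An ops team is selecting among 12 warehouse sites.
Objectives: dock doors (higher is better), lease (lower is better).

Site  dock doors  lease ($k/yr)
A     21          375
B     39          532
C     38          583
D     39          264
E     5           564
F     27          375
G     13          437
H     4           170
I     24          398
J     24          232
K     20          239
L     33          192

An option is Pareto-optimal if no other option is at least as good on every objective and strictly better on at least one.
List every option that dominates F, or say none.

D, L

D: dock doors 39≥27, lease 264≤375 — dominates F.
L: dock doors 33≥27, lease 192≤375 — dominates F.
Others (A, B, C, E, G, H, I, J, K) are each worse than F on at least one objective.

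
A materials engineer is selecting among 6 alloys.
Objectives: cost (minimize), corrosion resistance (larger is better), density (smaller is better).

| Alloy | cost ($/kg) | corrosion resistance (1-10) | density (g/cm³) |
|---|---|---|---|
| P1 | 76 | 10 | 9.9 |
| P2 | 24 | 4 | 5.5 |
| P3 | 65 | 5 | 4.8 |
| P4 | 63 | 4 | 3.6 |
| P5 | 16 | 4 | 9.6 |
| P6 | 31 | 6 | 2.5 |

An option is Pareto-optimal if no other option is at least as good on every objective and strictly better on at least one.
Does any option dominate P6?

No

P1: worse on cost (76 vs 31).
P2: worse on corrosion resistance (4 vs 6).
P3: worse on cost (65 vs 31).
P4: worse on cost (63 vs 31).
P5: worse on corrosion resistance (4 vs 6).
No option is at least as good as P6 on every objective and strictly better on one.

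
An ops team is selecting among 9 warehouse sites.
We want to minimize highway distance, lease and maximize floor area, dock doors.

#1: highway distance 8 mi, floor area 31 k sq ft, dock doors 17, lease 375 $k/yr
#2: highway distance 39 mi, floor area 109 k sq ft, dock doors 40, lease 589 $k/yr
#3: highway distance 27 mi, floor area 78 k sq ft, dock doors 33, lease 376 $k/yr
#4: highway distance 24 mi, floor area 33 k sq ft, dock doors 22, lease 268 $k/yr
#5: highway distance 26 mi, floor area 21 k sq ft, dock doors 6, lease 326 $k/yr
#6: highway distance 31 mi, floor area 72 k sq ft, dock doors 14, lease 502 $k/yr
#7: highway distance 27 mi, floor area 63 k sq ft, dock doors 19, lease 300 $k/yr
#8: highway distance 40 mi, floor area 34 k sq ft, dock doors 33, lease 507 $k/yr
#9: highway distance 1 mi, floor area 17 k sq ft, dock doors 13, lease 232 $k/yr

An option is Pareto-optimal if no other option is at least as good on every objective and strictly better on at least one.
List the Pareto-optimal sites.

#1: not dominated.
#2: not dominated (best floor area).
#3: not dominated.
#4: not dominated.
#5: dominated by #4 (highway distance 24≤26, floor area 33≥21, dock doors 22≥6, lease 268≤326).
#6: dominated by #3 (highway distance 27≤31, floor area 78≥72, dock doors 33≥14, lease 376≤502).
#7: not dominated.
#8: dominated by #3 (highway distance 27≤40, floor area 78≥34, dock doors 33≥33, lease 376≤507).
#9: not dominated (best highway distance).

#1, #2, #3, #4, #7, #9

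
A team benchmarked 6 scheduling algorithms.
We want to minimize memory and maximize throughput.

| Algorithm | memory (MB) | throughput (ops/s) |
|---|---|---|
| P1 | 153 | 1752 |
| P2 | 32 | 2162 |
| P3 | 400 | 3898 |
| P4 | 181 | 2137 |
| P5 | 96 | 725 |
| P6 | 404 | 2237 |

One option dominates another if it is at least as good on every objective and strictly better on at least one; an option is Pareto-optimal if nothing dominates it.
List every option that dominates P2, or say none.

P1: worse on memory (153 vs 32).
P3: worse on memory (400 vs 32).
P4: worse on memory (181 vs 32).
P5: worse on memory (96 vs 32).
P6: worse on memory (404 vs 32).
No option dominates P2.

none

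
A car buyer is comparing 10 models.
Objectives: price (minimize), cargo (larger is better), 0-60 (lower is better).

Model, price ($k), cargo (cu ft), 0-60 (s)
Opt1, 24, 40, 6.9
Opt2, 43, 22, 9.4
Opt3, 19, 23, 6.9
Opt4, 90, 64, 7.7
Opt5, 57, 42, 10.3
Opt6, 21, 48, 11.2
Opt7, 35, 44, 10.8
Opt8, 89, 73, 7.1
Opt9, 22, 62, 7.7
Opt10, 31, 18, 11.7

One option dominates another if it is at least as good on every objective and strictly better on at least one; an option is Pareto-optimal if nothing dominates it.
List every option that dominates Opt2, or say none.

Opt1: price 24≤43, cargo 40≥22, 0-60 6.9≤9.4 — dominates Opt2.
Opt3: price 19≤43, cargo 23≥22, 0-60 6.9≤9.4 — dominates Opt2.
Opt9: price 22≤43, cargo 62≥22, 0-60 7.7≤9.4 — dominates Opt2.
Others (Opt4, Opt5, Opt6, Opt7, Opt8, Opt10) are each worse than Opt2 on at least one objective.

Opt1, Opt3, Opt9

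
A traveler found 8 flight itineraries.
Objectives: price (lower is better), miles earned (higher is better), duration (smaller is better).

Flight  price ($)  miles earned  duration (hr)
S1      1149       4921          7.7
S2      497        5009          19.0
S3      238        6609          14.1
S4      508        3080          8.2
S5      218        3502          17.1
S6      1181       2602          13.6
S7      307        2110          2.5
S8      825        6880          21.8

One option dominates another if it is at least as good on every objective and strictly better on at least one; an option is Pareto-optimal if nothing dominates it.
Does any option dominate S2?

Yes

S3 vs S2: price 238≤497, miles earned 6609≥5009, duration 14.1≤19.0 — S3 is at least as good on every objective and strictly better on at least one, so S3 dominates S2.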